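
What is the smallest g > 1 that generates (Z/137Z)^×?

3

φ(137) = 137 − 1 = 136 = 2^3 · 17.
g is a primitive root iff g^(136/q) ≢ 1 (mod 137) for each prime q ∈ {2, 17}.
g = 2: 2^68 ≡ 1 — hits 1, so not a primitive root.
g = 3: 3^68 ≡ 136; 3^8 ≡ 122 — none is 1, so 3 is a primitive root.
Hence the least primitive root of 137 is 3.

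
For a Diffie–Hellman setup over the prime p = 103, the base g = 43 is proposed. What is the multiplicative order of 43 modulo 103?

102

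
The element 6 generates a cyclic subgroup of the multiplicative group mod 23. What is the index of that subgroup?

2

By Lagrange's theorem, ord_23(6) divides φ(23) = 23 − 1 = 22 = 2 · 11.
Divisors of 22: 1, 2, 11, 22.
Check 6^d mod 23 for each divisor in increasing order:
6^1 ≡ 6
6^2 ≡ 13
6^11 ≡ 1
So ord_23(6) = 11, hence |⟨6⟩| = 11.
Index = |(Z/23Z)^×| / |⟨6⟩| = 22 / 11 = 2.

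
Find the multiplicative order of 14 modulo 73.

72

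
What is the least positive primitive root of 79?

3

φ(79) = 79 − 1 = 78 = 2 · 3 · 13.
g is a primitive root iff g^(78/q) ≢ 1 (mod 79) for each prime q ∈ {2, 3, 13}.
g = 2: 2^39 ≡ 1 — hits 1, so not a primitive root.
g = 3: 3^39 ≡ 78; 3^26 ≡ 23; 3^6 ≡ 18 — none is 1, so 3 is a primitive root.
So 3 is the smallest generator of (Z/79Z)^×.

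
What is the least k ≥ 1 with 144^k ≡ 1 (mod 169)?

By Lagrange's theorem, ord_169(144) divides φ(169) = φ(13^2) = 13·(13−1) = 156 = 2^2 · 3 · 13.
Divisors of 156: 1, 2, 3, 4, 6, 12, 13, 26, 39, 52, 78, 156.
Evaluate successive powers at the divisors of 156:
144^1 ≡ 144
144^2 ≡ 118
144^3 ≡ 92
144^4 ≡ 66
144^6 ≡ 14
144^12 ≡ 27
144^13 ≡ 1
The smallest such exponent is 13, so the order of 144 is 13.

13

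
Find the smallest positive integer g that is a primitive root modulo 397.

5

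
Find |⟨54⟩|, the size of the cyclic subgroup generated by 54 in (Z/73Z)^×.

By Lagrange's theorem, ord_73(54) divides φ(73) = 73 − 1 = 72 = 2^3 · 3^2.
Divisors of 72: 1, 2, 3, 4, 6, 8, 9, 12, 18, 24, 36, 72.
Evaluate successive powers at the divisors of 72:
54^1 ≡ 54
54^2 ≡ 69
54^3 ≡ 3
54^4 ≡ 16
54^6 ≡ 9
54^8 ≡ 37
54^9 ≡ 27
54^12 ≡ 8
54^18 ≡ 72
54^24 ≡ 64
54^36 ≡ 1
So ord_73(54) = 36.

36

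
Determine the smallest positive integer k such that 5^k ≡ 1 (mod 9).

6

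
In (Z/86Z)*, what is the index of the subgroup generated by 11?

6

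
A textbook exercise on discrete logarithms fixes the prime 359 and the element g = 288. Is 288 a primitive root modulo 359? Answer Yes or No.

No

φ(359) = 359 − 1 = 358 = 2 · 179.
Test 288^(358/q) mod 359 for each prime factor q of 358:
288^179 ≡ 1 (mod 359)  [q = 2: ≡ 1 ✗]
288^2 ≡ 15 (mod 359)  [q = 179: ≢ 1 ✓]
288^179 ≡ 1 shows ord(288) | 179, strictly less than φ(359); not a primitive root.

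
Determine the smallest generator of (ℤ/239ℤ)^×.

φ(239) = 239 − 1 = 238 = 2 · 7 · 17.
Test candidates g = 2, 3, … against the prime factors q ∈ {2, 7, 17} of φ(239): g is a generator iff g^(238/q) ≢ 1 for every such q.
g = 2: 2^119 ≡ 1 — hits 1, so not a primitive root.
g = 3: 3^119 ≡ 1 — hits 1, so not a primitive root.
g = 4: 4^119 ≡ 1 — hits 1, so not a primitive root.
g = 5: 5^119 ≡ 1 — hits 1, so not a primitive root.
g = 6: 6^119 ≡ 1 — hits 1, so not a primitive root.
g = 7: 7^119 ≡ 238; 7^34 ≡ 24; 7^14 ≡ 211 — none is 1, so 7 is a primitive root.
The smallest primitive root modulo 239 is 7.

7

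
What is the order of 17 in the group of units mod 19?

9

ord(17) | φ(19) = 19 − 1 = 18 = 2 · 3^2.
Divisors of 18: 1, 2, 3, 6, 9, 18.
Evaluate successive powers at the divisors of 18:
17^1 ≡ 17
17^2 ≡ 4
17^3 ≡ 11
17^6 ≡ 7
17^9 ≡ 1
So ord_19(17) = 9.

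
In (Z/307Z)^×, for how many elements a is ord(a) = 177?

φ(307) = 307 − 1 = 306 = 2 · 3^2 · 17.
(Z/307Z)^× is cyclic (|G| = 306); a cyclic group of order m has exactly φ(d) elements of each order d | m, and none otherwise.
177 does not divide 306, so no element of (Z/307Z)^× has order 177.

0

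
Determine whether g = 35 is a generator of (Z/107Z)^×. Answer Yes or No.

No

φ(107) = 107 − 1 = 106 = 2 · 53.
Test 35^(106/q) mod 107 for each prime factor q of 106:
35^53 ≡ 1 (mod 107)  [q = 2: ≡ 1 ✗]
35^2 ≡ 48 (mod 107)  [q = 53: ≢ 1 ✓]
The check at q = 2 fails, so 35 generates a proper subgroup.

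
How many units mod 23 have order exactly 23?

φ(23) = 23 − 1 = 22 = 2 · 11.
Since (Z/23Z)^× is cyclic of order 22, the number of elements of order d is φ(d) when d | 22 and 0 otherwise.
Here 22 is not a multiple of 23, so there are no elements of order 23.

0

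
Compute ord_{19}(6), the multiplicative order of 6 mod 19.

9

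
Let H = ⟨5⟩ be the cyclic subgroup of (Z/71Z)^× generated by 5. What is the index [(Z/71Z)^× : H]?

The order of 5 must divide φ(71) = 71 − 1 = 70 = 2 · 5 · 7.
Divisors of 70: 1, 2, 5, 7, 10, 14, 35, 70.
Test each divisor d:
5^1 ≡ 5 (mod 71)
5^2 ≡ 25 (mod 71)
5^5 ≡ 1 (mod 71) ✓
So ord_71(5) = 5, hence |⟨5⟩| = 5.
The index is φ(71) / ord(5) = 70 / 5 = 14.

14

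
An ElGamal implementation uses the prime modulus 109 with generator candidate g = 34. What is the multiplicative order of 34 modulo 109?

Since 34 ∈ (Z/109Z)^×, its order divides φ(109) = 109 − 1 = 108 = 2^2 · 3^3.
Divisors of 108: 1, 2, 3, 4, 6, 9, 12, 18, 27, 36, 54, 108.
Evaluate successive powers at the divisors of 108:
34^1 ≡ 34 (mod 109)
34^2 ≡ 66 (mod 109)
34^3 ≡ 64 (mod 109)
34^4 ≡ 105 (mod 109)
34^6 ≡ 63 (mod 109)
34^9 ≡ 108 (mod 109)
34^12 ≡ 45 (mod 109)
34^18 ≡ 1 (mod 109) ✓
The smallest such exponent is 18, so the order of 34 is 18.

18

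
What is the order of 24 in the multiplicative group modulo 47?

ord(24) | φ(47) = 47 − 1 = 46 = 2 · 23.
Divisors of 46: 1, 2, 23, 46.
Check 24^d mod 47 for each divisor in increasing order:
24^1 ≡ 24 (mod 47)
24^2 ≡ 12 (mod 47)
24^23 ≡ 1 (mod 47) ✓
The smallest such exponent is 23, so the order of 24 is 23.

23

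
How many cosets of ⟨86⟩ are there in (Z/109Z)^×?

3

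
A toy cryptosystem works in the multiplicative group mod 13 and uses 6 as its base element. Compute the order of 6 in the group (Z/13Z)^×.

ord(6) | φ(13) = 13 − 1 = 12 = 2^2 · 3.
Divisors of 12: 1, 2, 3, 4, 6, 12.
Compute 6^d (mod 13) for the divisors d until we hit 1:
6^1 ≡ 6 (mod 13)
6^2 ≡ 10 (mod 13)
6^3 ≡ 8 (mod 13)
6^4 ≡ 9 (mod 13)
6^6 ≡ 12 (mod 13)
6^12 ≡ 1 (mod 13) ✓
The smallest such exponent is 12, so the order of 6 is 12.

12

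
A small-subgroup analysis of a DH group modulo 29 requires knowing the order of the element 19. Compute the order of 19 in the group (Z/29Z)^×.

28

By Lagrange's theorem, ord_29(19) divides φ(29) = 29 − 1 = 28 = 2^2 · 7.
Divisors of 28: 1, 2, 4, 7, 14, 28.
Check 19^d mod 29 for each divisor in increasing order:
19^1 ≡ 19
19^2 ≡ 13
19^4 ≡ 24
19^7 ≡ 12
19^14 ≡ 28
19^28 ≡ 1
So ord_29(19) = 28.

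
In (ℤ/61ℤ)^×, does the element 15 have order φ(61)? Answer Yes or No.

φ(61) = 61 − 1 = 60 = 2^2 · 3 · 5.
An element g generates (Z/61Z)^× iff g^(60/q) ≢ 1 (mod 61) for each prime q ∈ {2, 3, 5}.
15^30 ≡ 1 (mod 61)  [q = 2: ≡ 1 ✗]
15^20 ≡ 47 (mod 61)  [q = 3: ≢ 1 ✓]
15^12 ≡ 58 (mod 61)  [q = 5: ≢ 1 ✓]
The check at q = 2 fails, so 15 generates a proper subgroup.

No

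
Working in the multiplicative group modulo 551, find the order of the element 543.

Since 543 ∈ (Z/551Z)^×, its order divides φ(551) = φ(19·29) = (19−1)·(29−1) = 18·28 = 504 = 2^3 · 3^2 · 7.
Divisors of 504: 1, 2, 3, 4, 6, 7, 8, 9, 12, 14, 18, 21, 24, 28, 36, 42, 56, 63, 72, 84, 126, 168, 252, 504.
Test each divisor d:
543^1 ≡ 543 (mod 551)
543^2 ≡ 64 (mod 551)
543^3 ≡ 39 (mod 551)
543^4 ≡ 239 (mod 551)
543^6 ≡ 419 (mod 551)
543^7 ≡ 505 (mod 551)
543^8 ≡ 368 (mod 551)
543^9 ≡ 362 (mod 551)
543^12 ≡ 343 (mod 551)
543^14 ≡ 463 (mod 551)
543^18 ≡ 457 (mod 551)
543^21 ≡ 191 (mod 551)
543^24 ≡ 286 (mod 551)
543^28 ≡ 30 (mod 551)
543^36 ≡ 20 (mod 551)
543^42 ≡ 115 (mod 551)
543^56 ≡ 349 (mod 551)
543^63 ≡ 476 (mod 551)
543^72 ≡ 400 (mod 551)
543^84 ≡ 1 (mod 551) ✓
So ord_551(543) = 84.

84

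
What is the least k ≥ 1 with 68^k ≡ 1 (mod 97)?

Since 68 ∈ (Z/97Z)^×, its order divides φ(97) = 97 − 1 = 96 = 2^5 · 3.
Divisors of 96: 1, 2, 3, 4, 6, 8, 12, 16, 24, 32, 48, 96.
Evaluate successive powers at the divisors of 96:
68^1 ≡ 68 (mod 97)
68^2 ≡ 65 (mod 97)
68^3 ≡ 55 (mod 97)
68^4 ≡ 54 (mod 97)
68^6 ≡ 18 (mod 97)
68^8 ≡ 6 (mod 97)
68^12 ≡ 33 (mod 97)
68^16 ≡ 36 (mod 97)
68^24 ≡ 22 (mod 97)
68^32 ≡ 35 (mod 97)
68^48 ≡ 96 (mod 97)
68^96 ≡ 1 (mod 97) ✓
Hence ord(68) = 96.

96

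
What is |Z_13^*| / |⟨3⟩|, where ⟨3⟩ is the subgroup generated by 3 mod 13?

4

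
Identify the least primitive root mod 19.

2

φ(19) = 19 − 1 = 18 = 2 · 3^2.
Test candidates g = 2, 3, … against the prime factors q ∈ {2, 3} of φ(19): g is a generator iff g^(18/q) ≢ 1 for every such q.
g = 2: 2^9 ≡ 18; 2^6 ≡ 7 — none is 1, so 2 is a primitive root.
Hence the least primitive root of 19 is 2.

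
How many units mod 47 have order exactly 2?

1

φ(47) = 47 − 1 = 46 = 2 · 23.
In a cyclic group of order 46, there are φ(d) elements of order d for each divisor d of 46, and zero for non-divisors.
2 | 46, and φ(2) = 2 − 1 = 1.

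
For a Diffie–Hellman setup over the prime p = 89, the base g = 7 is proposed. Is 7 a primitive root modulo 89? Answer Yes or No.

Yes

φ(89) = 89 − 1 = 88 = 2^3 · 11.
7 is a primitive root mod 89 iff 7^(φ(89)/q) ≢ 1 for every prime q | φ(89), i.e. q ∈ {2, 11}.
7^44 ≡ 88 (mod 89)  [q = 2: ≢ 1 ✓]
7^8 ≡ 4 (mod 89)  [q = 11: ≢ 1 ✓]
Every test exponent gives a nontrivial residue, hence 7 generates the full group.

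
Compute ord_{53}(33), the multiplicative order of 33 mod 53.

ord(33) | φ(53) = 53 − 1 = 52 = 2^2 · 13.
Divisors of 52: 1, 2, 4, 13, 26, 52.
Compute 33^d (mod 53) for the divisors d until we hit 1:
33^1 ≡ 33
33^2 ≡ 29
33^4 ≡ 46
33^13 ≡ 23
33^26 ≡ 52
33^52 ≡ 1
Therefore the multiplicative order of 33 modulo 53 is 52.

52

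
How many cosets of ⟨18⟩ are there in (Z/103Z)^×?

Since 18 ∈ (Z/103Z)^×, its order divides φ(103) = 103 − 1 = 102 = 2 · 3 · 17.
Divisors of 102: 1, 2, 3, 6, 17, 34, 51, 102.
Evaluate successive powers at the divisors of 102:
18^1 ≡ 18 (mod 103)
18^2 ≡ 15 (mod 103)
18^3 ≡ 64 (mod 103)
18^6 ≡ 79 (mod 103)
18^17 ≡ 56 (mod 103)
18^34 ≡ 46 (mod 103)
18^51 ≡ 1 (mod 103) ✓
The order of 18 is 51, so the subgroup it generates has 51 elements.
The index is φ(103) / ord(18) = 102 / 51 = 2.

2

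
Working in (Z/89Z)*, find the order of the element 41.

The order of 41 must divide φ(89) = 89 − 1 = 88 = 2^3 · 11.
Divisors of 88: 1, 2, 4, 8, 11, 22, 44, 88.
Test each divisor d:
41^1 ≡ 41 (mod 89)
41^2 ≡ 79 (mod 89)
41^4 ≡ 11 (mod 89)
41^8 ≡ 32 (mod 89)
41^11 ≡ 52 (mod 89)
41^22 ≡ 34 (mod 89)
41^44 ≡ 88 (mod 89)
41^88 ≡ 1 (mod 89) ✓
So ord_89(41) = 88.

88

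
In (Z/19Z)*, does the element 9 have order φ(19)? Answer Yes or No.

No

φ(19) = 19 − 1 = 18 = 2 · 3^2.
Test 9^(18/q) mod 19 for each prime factor q of 18:
9^9 ≡ 1 (mod 19)  [q = 2: ≡ 1 ✗]
9^6 ≡ 11 (mod 19)  [q = 3: ≢ 1 ✓]
9^9 ≡ 1 shows ord(9) | 9, strictly less than φ(19); not a primitive root.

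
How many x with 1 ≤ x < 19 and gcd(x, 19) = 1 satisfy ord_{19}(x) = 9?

6

φ(19) = 19 − 1 = 18 = 2 · 3^2.
Since (Z/19Z)^× is cyclic of order 18, the number of elements of order d is φ(d) when d | 18 and 0 otherwise.
9 = 3^2 divides 18, and φ(9) = 6.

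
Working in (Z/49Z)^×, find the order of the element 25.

21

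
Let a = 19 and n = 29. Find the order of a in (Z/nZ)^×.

ord(19) | φ(29) = 29 − 1 = 28 = 2^2 · 7.
Divisors of 28: 1, 2, 4, 7, 14, 28.
Evaluate successive powers at the divisors of 28:
19^1 ≡ 19 (mod 29)
19^2 ≡ 13 (mod 29)
19^4 ≡ 24 (mod 29)
19^7 ≡ 12 (mod 29)
19^14 ≡ 28 (mod 29)
19^28 ≡ 1 (mod 29) ✓
So ord_29(19) = 28.

28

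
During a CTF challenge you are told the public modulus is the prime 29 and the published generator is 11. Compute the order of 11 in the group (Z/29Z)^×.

ord(11) | φ(29) = 29 − 1 = 28 = 2^2 · 7.
Divisors of 28: 1, 2, 4, 7, 14, 28.
Check 11^d mod 29 for each divisor in increasing order:
11^1 ≡ 11
11^2 ≡ 5
11^4 ≡ 25
11^7 ≡ 12
11^14 ≡ 28
11^28 ≡ 1
Hence ord(11) = 28.

28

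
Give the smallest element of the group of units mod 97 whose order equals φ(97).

5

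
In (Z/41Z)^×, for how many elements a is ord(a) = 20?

8

φ(41) = 41 − 1 = 40 = 2^3 · 5.
Since (Z/41Z)^× is cyclic of order 40, the number of elements of order d is φ(d) when d | 40 and 0 otherwise.
20 = 2^2 · 5 divides 40, and φ(20) = 8.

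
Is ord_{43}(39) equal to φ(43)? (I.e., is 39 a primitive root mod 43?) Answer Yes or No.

No

φ(43) = 43 − 1 = 42 = 2 · 3 · 7.
39 is a primitive root mod 43 iff 39^(φ(43)/q) ≢ 1 for every prime q | φ(43), i.e. q ∈ {2, 3, 7}.
39^21 ≡ 42 (mod 43)  [q = 2: ≢ 1 ✓]
39^14 ≡ 1 (mod 43)  [q = 3: ≡ 1 ✗]
39^6 ≡ 11 (mod 43)  [q = 7: ≢ 1 ✓]
The check at q = 3 fails, so 39 generates a proper subgroup.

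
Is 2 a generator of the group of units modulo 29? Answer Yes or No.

Yes

φ(29) = 29 − 1 = 28 = 2^2 · 7.
It suffices to check that the order of 2 is not a proper divisor of 28: compute 2^(28/q) for q ∈ {2, 7}.
2^14 ≡ 28 (mod 29)  [q = 2: ≢ 1 ✓]
2^4 ≡ 16 (mod 29)  [q = 7: ≢ 1 ✓]
None equal 1, so ord_29(2) = 28: 2 is a primitive root.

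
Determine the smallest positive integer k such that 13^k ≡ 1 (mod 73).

72

Since 13 ∈ (Z/73Z)^×, its order divides φ(73) = 73 − 1 = 72 = 2^3 · 3^2.
Divisors of 72: 1, 2, 3, 4, 6, 8, 9, 12, 18, 24, 36, 72.
Check 13^d mod 73 for each divisor in increasing order:
13^1 ≡ 13
13^2 ≡ 23
13^3 ≡ 7
13^4 ≡ 18
13^6 ≡ 49
13^8 ≡ 32
13^9 ≡ 51
13^12 ≡ 65
13^18 ≡ 46
13^24 ≡ 64
13^36 ≡ 72
13^72 ≡ 1
Hence ord(13) = 72.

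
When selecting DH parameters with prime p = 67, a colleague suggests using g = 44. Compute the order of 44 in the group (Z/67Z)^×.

66

ord(44) | φ(67) = 67 − 1 = 66 = 2 · 3 · 11.
Divisors of 66: 1, 2, 3, 6, 11, 22, 33, 66.
Evaluate successive powers at the divisors of 66:
44^1 ≡ 44 (mod 67)
44^2 ≡ 60 (mod 67)
44^3 ≡ 27 (mod 67)
44^6 ≡ 59 (mod 67)
44^11 ≡ 38 (mod 67)
44^22 ≡ 37 (mod 67)
44^33 ≡ 66 (mod 67)
44^66 ≡ 1 (mod 67) ✓
Hence ord(44) = 66.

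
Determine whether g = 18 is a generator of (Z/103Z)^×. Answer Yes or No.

No

φ(103) = 103 − 1 = 102 = 2 · 3 · 17.
An element g generates (Z/103Z)^× iff g^(102/q) ≢ 1 (mod 103) for each prime q ∈ {2, 3, 17}.
18^51 ≡ 1 (mod 103)  [q = 2: ≡ 1 ✗]
18^34 ≡ 46 (mod 103)  [q = 3: ≢ 1 ✓]
18^6 ≡ 79 (mod 103)  [q = 17: ≢ 1 ✓]
The check at q = 2 fails, so 18 generates a proper subgroup.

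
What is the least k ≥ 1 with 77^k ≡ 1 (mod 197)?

Since 77 ∈ (Z/197Z)^×, its order divides φ(197) = 197 − 1 = 196 = 2^2 · 7^2.
Divisors of 196: 1, 2, 4, 7, 14, 28, 49, 98, 196.
Test each divisor d:
77^1 ≡ 77 (mod 197)
77^2 ≡ 19 (mod 197)
77^4 ≡ 164 (mod 197)
77^7 ≡ 183 (mod 197)
77^14 ≡ 196 (mod 197)
77^28 ≡ 1 (mod 197) ✓
The smallest such exponent is 28, so the order of 77 is 28.

28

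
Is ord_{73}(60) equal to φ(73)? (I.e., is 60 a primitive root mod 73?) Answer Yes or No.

Yes

φ(73) = 73 − 1 = 72 = 2^3 · 3^2.
It suffices to check that the order of 60 is not a proper divisor of 72: compute 60^(72/q) for q ∈ {2, 3}.
60^36 ≡ 72 (mod 73)  [q = 2: ≢ 1 ✓]
60^24 ≡ 64 (mod 73)  [q = 3: ≢ 1 ✓]
Every test exponent gives a nontrivial residue, hence 60 generates the full group.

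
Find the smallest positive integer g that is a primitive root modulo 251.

6

φ(251) = 251 − 1 = 250 = 2 · 5^3.
Test candidates g = 2, 3, … against the prime factors q ∈ {2, 5} of φ(251): g is a generator iff g^(250/q) ≢ 1 for every such q.
g = 2: 2^125 ≡ 250; 2^50 ≡ 1 — hits 1, so not a primitive root.
g = 3: 3^125 ≡ 1 — hits 1, so not a primitive root.
g = 4: 4^125 ≡ 1 — hits 1, so not a primitive root.
g = 5: 5^125 ≡ 1 — hits 1, so not a primitive root.
g = 6: 6^125 ≡ 250; 6^50 ≡ 219 — none is 1, so 6 is a primitive root.
So 6 is the smallest generator of (Z/251Z)^×.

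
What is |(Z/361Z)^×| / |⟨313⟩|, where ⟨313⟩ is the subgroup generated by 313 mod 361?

2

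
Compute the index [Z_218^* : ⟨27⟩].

Since 27 ∈ (Z/218Z)^×, its order divides φ(218) = φ(2)·φ(109) = 1·108 = 108 = 2^2 · 3^3.
Divisors of 108: 1, 2, 3, 4, 6, 9, 12, 18, 27, 36, 54, 108.
Compute 27^d (mod 218) for the divisors d until we hit 1:
27^1 ≡ 27 (mod 218)
27^2 ≡ 75 (mod 218)
27^3 ≡ 63 (mod 218)
27^4 ≡ 175 (mod 218)
27^6 ≡ 45 (mod 218)
27^9 ≡ 1 (mod 218) ✓
Thus |⟨27⟩| = ord(27) = 9.
Index = |(Z/218Z)^×| / |⟨27⟩| = 108 / 9 = 12.

12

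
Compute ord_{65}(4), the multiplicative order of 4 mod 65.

By Lagrange's theorem, ord_65(4) divides φ(65) = φ(5·13) = (5−1)·(13−1) = 4·12 = 48 = 2^4 · 3.
Divisors of 48: 1, 2, 3, 4, 6, 8, 12, 16, 24, 48.
Evaluate successive powers at the divisors of 48:
4^1 ≡ 4 (mod 65)
4^2 ≡ 16 (mod 65)
4^3 ≡ 64 (mod 65)
4^4 ≡ 61 (mod 65)
4^6 ≡ 1 (mod 65) ✓
The smallest such exponent is 6, so the order of 4 is 6.

6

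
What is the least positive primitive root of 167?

5

φ(167) = 167 − 1 = 166 = 2 · 83.
Test candidates g = 2, 3, … against the prime factors q ∈ {2, 83} of φ(167): g is a generator iff g^(166/q) ≢ 1 for every such q.
g = 2: 2^83 ≡ 1 — hits 1, so not a primitive root.
g = 3: 3^83 ≡ 1 — hits 1, so not a primitive root.
g = 4: 4^83 ≡ 1 — hits 1, so not a primitive root.
g = 5: 5^83 ≡ 166; 5^2 ≡ 25 — none is 1, so 5 is a primitive root.
The smallest primitive root modulo 167 is 5.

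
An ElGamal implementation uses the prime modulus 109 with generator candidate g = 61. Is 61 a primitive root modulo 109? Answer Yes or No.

φ(109) = 109 − 1 = 108 = 2^2 · 3^3.
An element g generates (Z/109Z)^× iff g^(108/q) ≢ 1 (mod 109) for each prime q ∈ {2, 3}.
61^54 ≡ 1 (mod 109)  [q = 2: ≡ 1 ✗]
61^36 ≡ 63 (mod 109)  [q = 3: ≢ 1 ✓]
The check at q = 2 fails, so 61 generates a proper subgroup.

No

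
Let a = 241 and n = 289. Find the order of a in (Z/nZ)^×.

272

Since 241 ∈ (Z/289Z)^×, its order divides φ(289) = φ(17^2) = 17·(17−1) = 272 = 2^4 · 17.
Divisors of 272: 1, 2, 4, 8, 16, 17, 34, 68, 136, 272.
Test each divisor d:
241^1 ≡ 241 (mod 289)
241^2 ≡ 281 (mod 289)
241^4 ≡ 64 (mod 289)
241^8 ≡ 50 (mod 289)
241^16 ≡ 188 (mod 289)
241^17 ≡ 224 (mod 289)
241^34 ≡ 179 (mod 289)
241^68 ≡ 251 (mod 289)
241^136 ≡ 288 (mod 289)
241^272 ≡ 1 (mod 289) ✓
Therefore the multiplicative order of 241 modulo 289 is 272.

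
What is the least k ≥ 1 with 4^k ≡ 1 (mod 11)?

ord(4) | φ(11) = 11 − 1 = 10 = 2 · 5.
Divisors of 10: 1, 2, 5, 10.
Check 4^d mod 11 for each divisor in increasing order:
4^1 ≡ 4 (mod 11)
4^2 ≡ 5 (mod 11)
4^5 ≡ 1 (mod 11) ✓
Hence ord(4) = 5.

5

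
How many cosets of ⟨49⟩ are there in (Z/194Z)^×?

2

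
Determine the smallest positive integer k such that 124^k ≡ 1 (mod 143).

60

ord(124) | φ(143) = φ(11·13) = (11−1)·(13−1) = 10·12 = 120 = 2^3 · 3 · 5.
Divisors of 120: 1, 2, 3, 4, 5, 6, 8, 10, 12, 15, 20, 24, 30, 40, 60, 120.
Evaluate successive powers at the divisors of 120:
124^1 ≡ 124 (mod 143)
124^2 ≡ 75 (mod 143)
124^3 ≡ 5 (mod 143)
124^4 ≡ 48 (mod 143)
124^5 ≡ 89 (mod 143)
124^6 ≡ 25 (mod 143)
124^8 ≡ 16 (mod 143)
124^10 ≡ 56 (mod 143)
124^12 ≡ 53 (mod 143)
124^15 ≡ 122 (mod 143)
124^20 ≡ 133 (mod 143)
124^24 ≡ 92 (mod 143)
124^30 ≡ 12 (mod 143)
124^40 ≡ 100 (mod 143)
124^60 ≡ 1 (mod 143) ✓
The smallest such exponent is 60, so the order of 124 is 60.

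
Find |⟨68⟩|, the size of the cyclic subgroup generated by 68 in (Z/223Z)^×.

37

By Lagrange's theorem, ord_223(68) divides φ(223) = 223 − 1 = 222 = 2 · 3 · 37.
Divisors of 222: 1, 2, 3, 6, 37, 74, 111, 222.
Check 68^d mod 223 for each divisor in increasing order:
68^1 ≡ 68 (mod 223)
68^2 ≡ 164 (mod 223)
68^3 ≡ 2 (mod 223)
68^6 ≡ 4 (mod 223)
68^37 ≡ 1 (mod 223) ✓
The smallest such exponent is 37, so the order of 68 is 37.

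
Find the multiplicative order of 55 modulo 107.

106

ord(55) | φ(107) = 107 − 1 = 106 = 2 · 53.
Divisors of 106: 1, 2, 53, 106.
Compute 55^d (mod 107) for the divisors d until we hit 1:
55^1 ≡ 55 (mod 107)
55^2 ≡ 29 (mod 107)
55^53 ≡ 106 (mod 107)
55^106 ≡ 1 (mod 107) ✓
So ord_107(55) = 106.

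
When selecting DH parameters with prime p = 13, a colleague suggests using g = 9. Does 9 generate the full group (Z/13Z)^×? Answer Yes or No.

No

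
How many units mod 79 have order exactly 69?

0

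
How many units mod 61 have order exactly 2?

1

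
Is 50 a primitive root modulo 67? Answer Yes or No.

Yes

φ(67) = 67 − 1 = 66 = 2 · 3 · 11.
It suffices to check that the order of 50 is not a proper divisor of 66: compute 50^(66/q) for q ∈ {2, 3, 11}.
50^33 ≡ 66 (mod 67)  [q = 2: ≢ 1 ✓]
50^22 ≡ 37 (mod 67)  [q = 3: ≢ 1 ✓]
50^6 ≡ 15 (mod 67)  [q = 11: ≢ 1 ✓]
None equal 1, so ord_67(50) = 66: 50 is a primitive root.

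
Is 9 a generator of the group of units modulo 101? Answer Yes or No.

No

φ(101) = 101 − 1 = 100 = 2^2 · 5^2.
9 is a primitive root mod 101 iff 9^(φ(101)/q) ≢ 1 for every prime q | φ(101), i.e. q ∈ {2, 5}.
9^50 ≡ 1 (mod 101)  [q = 2: ≡ 1 ✗]
9^20 ≡ 87 (mod 101)  [q = 5: ≢ 1 ✓]
9^50 ≡ 1 shows ord(9) | 50, strictly less than φ(101); not a primitive root.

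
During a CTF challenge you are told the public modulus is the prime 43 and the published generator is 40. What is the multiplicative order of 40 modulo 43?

By Lagrange's theorem, ord_43(40) divides φ(43) = 43 − 1 = 42 = 2 · 3 · 7.
Divisors of 42: 1, 2, 3, 6, 7, 14, 21, 42.
Check 40^d mod 43 for each divisor in increasing order:
40^1 ≡ 40 (mod 43)
40^2 ≡ 9 (mod 43)
40^3 ≡ 16 (mod 43)
40^6 ≡ 41 (mod 43)
40^7 ≡ 6 (mod 43)
40^14 ≡ 36 (mod 43)
40^21 ≡ 1 (mod 43) ✓
The smallest such exponent is 21, so the order of 40 is 21.

21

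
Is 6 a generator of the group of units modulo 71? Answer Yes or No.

No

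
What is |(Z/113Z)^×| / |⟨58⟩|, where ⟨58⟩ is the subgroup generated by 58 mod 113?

Since 58 ∈ (Z/113Z)^×, its order divides φ(113) = 113 − 1 = 112 = 2^4 · 7.
Divisors of 112: 1, 2, 4, 7, 8, 14, 16, 28, 56, 112.
Check 58^d mod 113 for each divisor in increasing order:
58^1 ≡ 58 (mod 113)
58^2 ≡ 87 (mod 113)
58^4 ≡ 111 (mod 113)
58^7 ≡ 78 (mod 113)
58^8 ≡ 4 (mod 113)
58^14 ≡ 95 (mod 113)
58^16 ≡ 16 (mod 113)
58^28 ≡ 98 (mod 113)
58^56 ≡ 112 (mod 113)
58^112 ≡ 1 (mod 113) ✓
The order of 58 is 112, so the subgroup it generates has 112 elements.
[(Z/113Z)^× : ⟨58⟩] = 112/112 = 1.

1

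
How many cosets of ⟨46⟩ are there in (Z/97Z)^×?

3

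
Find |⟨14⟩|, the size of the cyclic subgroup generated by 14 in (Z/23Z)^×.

22

Since 14 ∈ (Z/23Z)^×, its order divides φ(23) = 23 − 1 = 22 = 2 · 11.
Divisors of 22: 1, 2, 11, 22.
Compute 14^d (mod 23) for the divisors d until we hit 1:
14^1 ≡ 14 (mod 23)
14^2 ≡ 12 (mod 23)
14^11 ≡ 22 (mod 23)
14^22 ≡ 1 (mod 23) ✓
So ord_23(14) = 22.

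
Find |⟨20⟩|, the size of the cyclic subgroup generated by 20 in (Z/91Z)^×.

12

ord(20) | φ(91) = φ(7·13) = (7−1)·(13−1) = 6·12 = 72 = 2^3 · 3^2.
Divisors of 72: 1, 2, 3, 4, 6, 8, 9, 12, 18, 24, 36, 72.
Check 20^d mod 91 for each divisor in increasing order:
20^1 ≡ 20 (mod 91)
20^2 ≡ 36 (mod 91)
20^3 ≡ 83 (mod 91)
20^4 ≡ 22 (mod 91)
20^6 ≡ 64 (mod 91)
20^8 ≡ 29 (mod 91)
20^9 ≡ 34 (mod 91)
20^12 ≡ 1 (mod 91) ✓
Hence ord(20) = 12.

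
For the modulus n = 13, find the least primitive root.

2

φ(13) = 13 − 1 = 12 = 2^2 · 3.
g is a primitive root iff g^(12/q) ≢ 1 (mod 13) for each prime q ∈ {2, 3}.
g = 2: 2^6 ≡ 12; 2^4 ≡ 3 — none is 1, so 2 is a primitive root.
Hence the least primitive root of 13 is 2.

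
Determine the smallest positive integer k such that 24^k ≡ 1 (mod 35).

6

By Lagrange's theorem, ord_35(24) divides φ(35) = φ(5·7) = (5−1)·(7−1) = 4·6 = 24 = 2^3 · 3.
Divisors of 24: 1, 2, 3, 4, 6, 8, 12, 24.
Evaluate successive powers at the divisors of 24:
24^1 ≡ 24
24^2 ≡ 16
24^3 ≡ 34
24^4 ≡ 11
24^6 ≡ 1
Therefore the multiplicative order of 24 modulo 35 is 6.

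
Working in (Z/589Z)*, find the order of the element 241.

90

Since 241 ∈ (Z/589Z)^×, its order divides φ(589) = φ(19·31) = (19−1)·(31−1) = 18·30 = 540 = 2^2 · 3^3 · 5.
Divisors of 540: 1, 2, 3, 4, 5, 6, 9, 10, 12, 15, 18, 20, 27, 30, 36, 45, 54, 60, 90, 108, 135, 180, 270, 540.
Compute 241^d (mod 589) for the divisors d until we hit 1:
241^1 ≡ 241
241^2 ≡ 359
241^3 ≡ 525
241^4 ≡ 479
241^5 ≡ 584
241^6 ≡ 562
241^9 ≡ 550
241^10 ≡ 25
241^12 ≡ 140
241^15 ≡ 464
241^18 ≡ 343
241^20 ≡ 36
241^27 ≡ 170
241^30 ≡ 311
241^36 ≡ 438
241^45 ≡ 588
241^54 ≡ 39
241^60 ≡ 125
241^90 ≡ 1
Hence ord(241) = 90.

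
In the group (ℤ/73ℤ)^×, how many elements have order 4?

2

φ(73) = 73 − 1 = 72 = 2^3 · 3^2.
Since (Z/73Z)^× is cyclic of order 72, the number of elements of order d is φ(d) when d | 72 and 0 otherwise.
4 = 2^2 divides 72, and φ(4) = 2.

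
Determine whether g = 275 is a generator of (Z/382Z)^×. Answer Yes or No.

φ(382) = φ(2)·φ(191) = 1·190 = 190 = 2 · 5 · 19.
Test 275^(190/q) mod 382 for each prime factor q of 190:
275^95 ≡ 381 (mod 382)  [q = 2: ≢ 1 ✓]
275^38 ≡ 1 (mod 382)  [q = 5: ≡ 1 ✗]
275^10 ≡ 153 (mod 382)  [q = 19: ≢ 1 ✓]
Since 275^38 ≡ 1, the order of 275 divides 38 < 190, so 275 is not a primitive root.

No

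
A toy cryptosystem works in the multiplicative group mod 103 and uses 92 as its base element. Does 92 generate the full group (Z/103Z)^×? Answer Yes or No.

No

φ(103) = 103 − 1 = 102 = 2 · 3 · 17.
Test 92^(102/q) mod 103 for each prime factor q of 102:
92^51 ≡ 1 (mod 103)  [q = 2: ≡ 1 ✗]
92^34 ≡ 56 (mod 103)  [q = 3: ≢ 1 ✓]
92^6 ≡ 64 (mod 103)  [q = 17: ≢ 1 ✓]
The check at q = 2 fails, so 92 generates a proper subgroup.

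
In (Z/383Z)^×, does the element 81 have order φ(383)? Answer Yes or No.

No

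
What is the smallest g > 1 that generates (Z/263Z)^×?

5

φ(263) = 263 − 1 = 262 = 2 · 131.
g is a primitive root iff g^(262/q) ≢ 1 (mod 263) for each prime q ∈ {2, 131}.
g = 2: 2^131 ≡ 1 — hits 1, so not a primitive root.
g = 3: 3^131 ≡ 1 — hits 1, so not a primitive root.
g = 4: 4^131 ≡ 1 — hits 1, so not a primitive root.
g = 5: 5^131 ≡ 262; 5^2 ≡ 25 — none is 1, so 5 is a primitive root.
So 5 is the smallest generator of (Z/263Z)^×.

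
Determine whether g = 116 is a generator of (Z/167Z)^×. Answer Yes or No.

φ(167) = 167 − 1 = 166 = 2 · 83.
It suffices to check that the order of 116 is not a proper divisor of 166: compute 116^(166/q) for q ∈ {2, 83}.
116^83 ≡ 1 (mod 167)  [q = 2: ≡ 1 ✗]
116^2 ≡ 96 (mod 167)  [q = 83: ≢ 1 ✓]
116^83 ≡ 1 shows ord(116) | 83, strictly less than φ(167); not a primitive root.

No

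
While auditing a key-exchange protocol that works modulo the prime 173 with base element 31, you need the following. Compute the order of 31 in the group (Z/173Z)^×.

By Lagrange's theorem, ord_173(31) divides φ(173) = 173 − 1 = 172 = 2^2 · 43.
Divisors of 172: 1, 2, 4, 43, 86, 172.
Check 31^d mod 173 for each divisor in increasing order:
31^1 ≡ 31
31^2 ≡ 96
31^4 ≡ 47
31^43 ≡ 172
31^86 ≡ 1
Hence ord(31) = 86.

86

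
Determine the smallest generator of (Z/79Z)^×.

φ(79) = 79 − 1 = 78 = 2 · 3 · 13.
g is a primitive root iff g^(78/q) ≢ 1 (mod 79) for each prime q ∈ {2, 3, 13}.
g = 2: 2^39 ≡ 1 — hits 1, so not a primitive root.
g = 3: 3^39 ≡ 78; 3^26 ≡ 23; 3^6 ≡ 18 — none is 1, so 3 is a primitive root.
The smallest primitive root modulo 79 is 3.

3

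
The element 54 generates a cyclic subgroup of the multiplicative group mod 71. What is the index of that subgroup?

14

Since 54 ∈ (Z/71Z)^×, its order divides φ(71) = 71 − 1 = 70 = 2 · 5 · 7.
Divisors of 70: 1, 2, 5, 7, 10, 14, 35, 70.
Evaluate successive powers at the divisors of 70:
54^1 ≡ 54
54^2 ≡ 5
54^5 ≡ 1
So ord_71(54) = 5, hence |⟨54⟩| = 5.
Index = |(Z/71Z)^×| / |⟨54⟩| = 70 / 5 = 14.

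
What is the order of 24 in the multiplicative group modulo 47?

23

The order of 24 must divide φ(47) = 47 − 1 = 46 = 2 · 23.
Divisors of 46: 1, 2, 23, 46.
Test each divisor d:
24^1 ≡ 24 (mod 47)
24^2 ≡ 12 (mod 47)
24^23 ≡ 1 (mod 47) ✓
Therefore the multiplicative order of 24 modulo 47 is 23.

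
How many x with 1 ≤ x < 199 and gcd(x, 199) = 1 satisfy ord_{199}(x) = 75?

0

φ(199) = 199 − 1 = 198 = 2 · 3^2 · 11.
Since (Z/199Z)^× is cyclic of order 198, the number of elements of order d is φ(d) when d | 198 and 0 otherwise.
Here 198 is not a multiple of 75, so there are no elements of order 75.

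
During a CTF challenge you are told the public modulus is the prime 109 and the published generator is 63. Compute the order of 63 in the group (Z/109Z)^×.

3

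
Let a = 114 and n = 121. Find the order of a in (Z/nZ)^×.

ord(114) | φ(121) = φ(11^2) = 11·(11−1) = 110 = 2 · 5 · 11.
Divisors of 110: 1, 2, 5, 10, 11, 22, 55, 110.
Compute 114^d (mod 121) for the divisors d until we hit 1:
114^1 ≡ 114
114^2 ≡ 49
114^5 ≡ 12
114^10 ≡ 23
114^11 ≡ 81
114^22 ≡ 27
114^55 ≡ 1
The smallest such exponent is 55, so the order of 114 is 55.

55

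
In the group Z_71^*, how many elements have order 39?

0

φ(71) = 71 − 1 = 70 = 2 · 5 · 7.
Since (Z/71Z)^× is cyclic of order 70, the number of elements of order d is φ(d) when d | 70 and 0 otherwise.
Here 70 is not a multiple of 39, so there are no elements of order 39.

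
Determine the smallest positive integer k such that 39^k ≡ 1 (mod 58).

Since 39 ∈ (Z/58Z)^×, its order divides φ(58) = φ(2)·φ(29) = 1·28 = 28 = 2^2 · 7.
Divisors of 28: 1, 2, 4, 7, 14, 28.
Compute 39^d (mod 58) for the divisors d until we hit 1:
39^1 ≡ 39 (mod 58)
39^2 ≡ 13 (mod 58)
39^4 ≡ 53 (mod 58)
39^7 ≡ 17 (mod 58)
39^14 ≡ 57 (mod 58)
39^28 ≡ 1 (mod 58) ✓
Therefore the multiplicative order of 39 modulo 58 is 28.

28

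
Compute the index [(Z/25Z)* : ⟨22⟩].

1

ord(22) | φ(25) = φ(5^2) = 5·(5−1) = 20 = 2^2 · 5.
Divisors of 20: 1, 2, 4, 5, 10, 20.
Check 22^d mod 25 for each divisor in increasing order:
22^1 ≡ 22
22^2 ≡ 9
22^4 ≡ 6
22^5 ≡ 7
22^10 ≡ 24
22^20 ≡ 1
Thus |⟨22⟩| = ord(22) = 20.
The index is φ(25) / ord(22) = 20 / 20 = 1.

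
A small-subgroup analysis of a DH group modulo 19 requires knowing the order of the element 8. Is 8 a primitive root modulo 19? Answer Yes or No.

φ(19) = 19 − 1 = 18 = 2 · 3^2.
It suffices to check that the order of 8 is not a proper divisor of 18: compute 8^(18/q) for q ∈ {2, 3}.
8^9 ≡ 18 (mod 19)  [q = 2: ≢ 1 ✓]
8^6 ≡ 1 (mod 19)  [q = 3: ≡ 1 ✗]
8^6 ≡ 1 shows ord(8) | 6, strictly less than φ(19); not a primitive root.

No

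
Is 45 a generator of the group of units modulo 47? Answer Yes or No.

φ(47) = 47 − 1 = 46 = 2 · 23.
It suffices to check that the order of 45 is not a proper divisor of 46: compute 45^(46/q) for q ∈ {2, 23}.
45^23 ≡ 46 (mod 47)  [q = 2: ≢ 1 ✓]
45^2 ≡ 4 (mod 47)  [q = 23: ≢ 1 ✓]
All checks pass, so 45 has order 46 and is a primitive root modulo 47.

Yes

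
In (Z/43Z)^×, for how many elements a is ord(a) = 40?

0

φ(43) = 43 − 1 = 42 = 2 · 3 · 7.
In a cyclic group of order 42, there are φ(d) elements of order d for each divisor d of 42, and zero for non-divisors.
40 does not divide 42, so no element of (Z/43Z)^× has order 40.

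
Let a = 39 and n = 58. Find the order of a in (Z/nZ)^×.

By Lagrange's theorem, ord_58(39) divides φ(58) = φ(2)·φ(29) = 1·28 = 28 = 2^2 · 7.
Divisors of 28: 1, 2, 4, 7, 14, 28.
Check 39^d mod 58 for each divisor in increasing order:
39^1 ≡ 39
39^2 ≡ 13
39^4 ≡ 53
39^7 ≡ 17
39^14 ≡ 57
39^28 ≡ 1
The smallest such exponent is 28, so the order of 39 is 28.

28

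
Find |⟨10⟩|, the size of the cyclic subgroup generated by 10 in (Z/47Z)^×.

46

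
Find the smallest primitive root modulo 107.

2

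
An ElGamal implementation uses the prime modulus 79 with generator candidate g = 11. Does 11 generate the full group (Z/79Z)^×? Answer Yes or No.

No

φ(79) = 79 − 1 = 78 = 2 · 3 · 13.
11 is a primitive root mod 79 iff 11^(φ(79)/q) ≢ 1 for every prime q | φ(79), i.e. q ∈ {2, 3, 13}.
11^39 ≡ 1 (mod 79)  [q = 2: ≡ 1 ✗]
11^26 ≡ 55 (mod 79)  [q = 3: ≢ 1 ✓]
11^6 ≡ 65 (mod 79)  [q = 13: ≢ 1 ✓]
The check at q = 2 fails, so 11 generates a proper subgroup.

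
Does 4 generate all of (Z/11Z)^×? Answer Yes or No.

φ(11) = 11 − 1 = 10 = 2 · 5.
4 is a primitive root mod 11 iff 4^(φ(11)/q) ≢ 1 for every prime q | φ(11), i.e. q ∈ {2, 5}.
4^5 ≡ 1 (mod 11)  [q = 2: ≡ 1 ✗]
4^2 ≡ 5 (mod 11)  [q = 5: ≢ 1 ✓]
4^5 ≡ 1 shows ord(4) | 5, strictly less than φ(11); not a primitive root.

No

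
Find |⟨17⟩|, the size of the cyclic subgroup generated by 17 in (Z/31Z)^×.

By Lagrange's theorem, ord_31(17) divides φ(31) = 31 − 1 = 30 = 2 · 3 · 5.
Divisors of 30: 1, 2, 3, 5, 6, 10, 15, 30.
Check 17^d mod 31 for each divisor in increasing order:
17^1 ≡ 17
17^2 ≡ 10
17^3 ≡ 15
17^5 ≡ 26
17^6 ≡ 8
17^10 ≡ 25
17^15 ≡ 30
17^30 ≡ 1
The smallest such exponent is 30, so the order of 17 is 30.

30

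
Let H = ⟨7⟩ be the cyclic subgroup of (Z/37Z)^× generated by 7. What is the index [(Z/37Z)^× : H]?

4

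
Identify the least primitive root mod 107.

φ(107) = 107 − 1 = 106 = 2 · 53.
g is a primitive root iff g^(106/q) ≢ 1 (mod 107) for each prime q ∈ {2, 53}.
g = 2: 2^53 ≡ 106; 2^2 ≡ 4 — none is 1, so 2 is a primitive root.
So 2 is the smallest generator of (Z/107Z)^×.

2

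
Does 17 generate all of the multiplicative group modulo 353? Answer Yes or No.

φ(353) = 353 − 1 = 352 = 2^5 · 11.
It suffices to check that the order of 17 is not a proper divisor of 352: compute 17^(352/q) for q ∈ {2, 11}.
17^176 ≡ 1 (mod 353)  [q = 2: ≡ 1 ✗]
17^32 ≡ 256 (mod 353)  [q = 11: ≢ 1 ✓]
Since 17^176 ≡ 1, the order of 17 divides 176 < 352, so 17 is not a primitive root.

No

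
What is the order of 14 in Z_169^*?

13

By Lagrange's theorem, ord_169(14) divides φ(169) = φ(13^2) = 13·(13−1) = 156 = 2^2 · 3 · 13.
Divisors of 156: 1, 2, 3, 4, 6, 12, 13, 26, 39, 52, 78, 156.
Check 14^d mod 169 for each divisor in increasing order:
14^1 ≡ 14 (mod 169)
14^2 ≡ 27 (mod 169)
14^3 ≡ 40 (mod 169)
14^4 ≡ 53 (mod 169)
14^6 ≡ 79 (mod 169)
14^12 ≡ 157 (mod 169)
14^13 ≡ 1 (mod 169) ✓
Therefore the multiplicative order of 14 modulo 169 is 13.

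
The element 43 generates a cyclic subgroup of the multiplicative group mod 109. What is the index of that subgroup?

6

ord(43) | φ(109) = 109 − 1 = 108 = 2^2 · 3^3.
Divisors of 108: 1, 2, 3, 4, 6, 9, 12, 18, 27, 36, 54, 108.
Test each divisor d:
43^1 ≡ 43 (mod 109)
43^2 ≡ 105 (mod 109)
43^3 ≡ 46 (mod 109)
43^4 ≡ 16 (mod 109)
43^6 ≡ 45 (mod 109)
43^9 ≡ 108 (mod 109)
43^12 ≡ 63 (mod 109)
43^18 ≡ 1 (mod 109) ✓
The order of 43 is 18, so the subgroup it generates has 18 elements.
[(Z/109Z)^× : ⟨43⟩] = 108/18 = 6.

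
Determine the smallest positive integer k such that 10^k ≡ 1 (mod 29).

28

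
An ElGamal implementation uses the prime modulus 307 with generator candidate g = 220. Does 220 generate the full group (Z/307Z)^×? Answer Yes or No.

Yes

φ(307) = 307 − 1 = 306 = 2 · 3^2 · 17.
It suffices to check that the order of 220 is not a proper divisor of 306: compute 220^(306/q) for q ∈ {2, 3, 17}.
220^153 ≡ 306 (mod 307)  [q = 2: ≢ 1 ✓]
220^102 ≡ 17 (mod 307)  [q = 3: ≢ 1 ✓]
220^18 ≡ 102 (mod 307)  [q = 17: ≢ 1 ✓]
Every test exponent gives a nontrivial residue, hence 220 generates the full group.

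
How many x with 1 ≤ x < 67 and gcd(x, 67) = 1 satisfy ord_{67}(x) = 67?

φ(67) = 67 − 1 = 66 = 2 · 3 · 11.
(Z/67Z)^× is cyclic (|G| = 66); a cyclic group of order m has exactly φ(d) elements of each order d | m, and none otherwise.
Since 67 ∤ 66, the count is 0.

0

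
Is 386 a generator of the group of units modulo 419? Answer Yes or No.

No

φ(419) = 419 − 1 = 418 = 2 · 11 · 19.
386 is a primitive root mod 419 iff 386^(φ(419)/q) ≢ 1 for every prime q | φ(419), i.e. q ∈ {2, 11, 19}.
386^209 ≡ 1 (mod 419)  [q = 2: ≡ 1 ✗]
386^38 ≡ 102 (mod 419)  [q = 11: ≢ 1 ✓]
386^22 ≡ 135 (mod 419)  [q = 19: ≢ 1 ✓]
Since 386^209 ≡ 1, the order of 386 divides 209 < 418, so 386 is not a primitive root.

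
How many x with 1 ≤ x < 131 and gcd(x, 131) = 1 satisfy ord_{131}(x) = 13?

12

φ(131) = 131 − 1 = 130 = 2 · 5 · 13.
In a cyclic group of order 130, there are φ(d) elements of order d for each divisor d of 130, and zero for non-divisors.
13 | 130, and φ(13) = 13 − 1 = 12.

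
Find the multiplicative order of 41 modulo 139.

69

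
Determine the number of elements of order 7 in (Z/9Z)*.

φ(9) = φ(3^2) = 3·(3−1) = 6 = 2 · 3.
In a cyclic group of order 6, there are φ(d) elements of order d for each divisor d of 6, and zero for non-divisors.
Here 6 is not a multiple of 7, so there are no elements of order 7.

0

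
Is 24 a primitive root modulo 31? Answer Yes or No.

Yes

φ(31) = 31 − 1 = 30 = 2 · 3 · 5.
24 is a primitive root mod 31 iff 24^(φ(31)/q) ≢ 1 for every prime q | φ(31), i.e. q ∈ {2, 3, 5}.
24^15 ≡ 30 (mod 31)  [q = 2: ≢ 1 ✓]
24^10 ≡ 25 (mod 31)  [q = 3: ≢ 1 ✓]
24^6 ≡ 4 (mod 31)  [q = 5: ≢ 1 ✓]
Every test exponent gives a nontrivial residue, hence 24 generates the full group.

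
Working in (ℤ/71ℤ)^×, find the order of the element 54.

5

By Lagrange's theorem, ord_71(54) divides φ(71) = 71 − 1 = 70 = 2 · 5 · 7.
Divisors of 70: 1, 2, 5, 7, 10, 14, 35, 70.
Evaluate successive powers at the divisors of 70:
54^1 ≡ 54 (mod 71)
54^2 ≡ 5 (mod 71)
54^5 ≡ 1 (mod 71) ✓
Hence ord(54) = 5.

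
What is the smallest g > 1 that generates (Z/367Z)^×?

6

φ(367) = 367 − 1 = 366 = 2 · 3 · 61.
Test candidates g = 2, 3, … against the prime factors q ∈ {2, 3, 61} of φ(367): g is a generator iff g^(366/q) ≢ 1 for every such q.
g = 2: 2^183 ≡ 1 — hits 1, so not a primitive root.
g = 3: 3^183 ≡ 366; 3^122 ≡ 1 — hits 1, so not a primitive root.
g = 4: 4^183 ≡ 1 — hits 1, so not a primitive root.
g = 5: 5^183 ≡ 366; 5^122 ≡ 1 — hits 1, so not a primitive root.
g = 6: 6^183 ≡ 366; 6^122 ≡ 283; 6^6 ≡ 47 — none is 1, so 6 is a primitive root.
So 6 is the smallest generator of (Z/367Z)^×.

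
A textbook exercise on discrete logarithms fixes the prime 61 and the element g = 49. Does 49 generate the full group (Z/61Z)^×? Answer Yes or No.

No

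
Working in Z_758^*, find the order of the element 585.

By Lagrange's theorem, ord_758(585) divides φ(758) = φ(2)·φ(379) = 1·378 = 378 = 2 · 3^3 · 7.
Divisors of 378: 1, 2, 3, 6, 7, 9, 14, 18, 21, 27, 42, 54, 63, 126, 189, 378.
Test each divisor d:
585^1 ≡ 585 (mod 758)
585^2 ≡ 367 (mod 758)
585^3 ≡ 181 (mod 758)
585^6 ≡ 167 (mod 758)
585^7 ≡ 671 (mod 758)
585^9 ≡ 665 (mod 758)
585^14 ≡ 747 (mod 758)
585^18 ≡ 311 (mod 758)
585^21 ≡ 199 (mod 758)
585^27 ≡ 639 (mod 758)
585^42 ≡ 185 (mod 758)
585^54 ≡ 517 (mod 758)
585^63 ≡ 431 (mod 758)
585^126 ≡ 51 (mod 758)
585^189 ≡ 757 (mod 758)
585^378 ≡ 1 (mod 758) ✓
Hence ord(585) = 378.

378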